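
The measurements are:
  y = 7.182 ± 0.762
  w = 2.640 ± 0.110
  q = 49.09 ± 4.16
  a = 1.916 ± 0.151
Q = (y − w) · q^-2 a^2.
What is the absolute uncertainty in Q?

Let u = y − w = 4.542. δu = √(δy² + δw²) = √(0.581 + 0.0121) = 0.770, so δu/u = 0.170.
Q is then a monomial in u, q, a:
δQ/Q = √((δu/u)² + (-2·δq/q)² + (2·δa/a)²) = √(0.0287 + 0.0287 + 0.0248) = 0.287
Q = 0.006919, so δQ = 0.287 × 0.006919 = 0.00198.

0.00198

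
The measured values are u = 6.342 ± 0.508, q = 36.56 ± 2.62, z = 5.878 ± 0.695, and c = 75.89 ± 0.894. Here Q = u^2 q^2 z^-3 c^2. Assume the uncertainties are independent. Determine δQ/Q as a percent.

Relative error in a monomial: (δQ/Q)² = Σ (nᵢ · δxᵢ/xᵢ)².
  (2·δu/u)² = (2×0.0801)² = 0.0257;  (2·δq/q)² = (2×0.0717)² = 0.0205;  (-3·δz/z)² = (-3×0.118)² = 0.126;  (2·δc/c)² = (2×0.0118)² = 0.000555
δQ/Q = √(0.173) = 0.415

41.5%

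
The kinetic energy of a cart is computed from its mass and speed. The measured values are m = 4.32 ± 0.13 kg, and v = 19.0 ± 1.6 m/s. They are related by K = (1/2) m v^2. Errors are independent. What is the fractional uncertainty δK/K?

K is a product of powers, so relative uncertainties combine in quadrature:
  (1·δm/m)² = (1×0.0301)² = 0.000906;  (2·δv/v)² = (2×0.0842)² = 0.0284
δK/K = √(0.0293) = 0.171

0.171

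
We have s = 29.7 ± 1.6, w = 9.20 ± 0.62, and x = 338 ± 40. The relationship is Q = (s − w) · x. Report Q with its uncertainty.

6930 ± 1000

Let u = s − w = 20.5. δu = √(δs² + δw²) = √(2.56 + 0.384) = 1.72, so δu/u = 0.0837.
Q is then a monomial in u, x:
δQ/Q = √((δu/u)² + (1·δx/x)²) = √(0.00701 + 0.0140) = 0.145
Q = 6930, so δQ = 0.145 × 6930 = 1000.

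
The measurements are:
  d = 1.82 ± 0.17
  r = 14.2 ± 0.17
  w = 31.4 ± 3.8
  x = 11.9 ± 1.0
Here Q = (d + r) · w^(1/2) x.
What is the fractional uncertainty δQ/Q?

0.105

Let u = d + r = 16.0. δu = √(δd² + δr²) = √(0.0289 + 0.0289) = 0.240, so δu/u = 0.0150.
Q is then a monomial in u, w, x:
δQ/Q = √((δu/u)² + (½·δw/w)² + (1·δx/x)²) = √(0.000225 + 0.00366 + 0.00706) = 0.105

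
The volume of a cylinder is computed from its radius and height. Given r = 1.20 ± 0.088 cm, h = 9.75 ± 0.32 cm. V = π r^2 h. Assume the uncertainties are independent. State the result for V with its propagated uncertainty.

For a monomial V ∝ r^2, h, fractional errors add in quadrature:
  (2·δr/r)² = (2×0.0733)² = 0.0215;  (1·δh/h)² = (1×0.0328)² = 0.00108
δV/V = √(0.0226) = 0.150
V = 44.1 cm^3, so δV = 0.150 × 44.1 = 6.63 cm^3.

44.1 ± 6.63 cm^3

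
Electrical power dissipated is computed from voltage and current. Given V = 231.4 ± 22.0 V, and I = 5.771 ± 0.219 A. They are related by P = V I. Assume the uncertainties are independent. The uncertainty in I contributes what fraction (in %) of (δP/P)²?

(δP/P)² = (1·δV/V)² + (1·δI/I)²
  V term: (1×0.0951)² = 0.00904
  I term: (1×0.0379)² = 0.00144
Total = 0.0105. Share from I = 0.00144/0.0105 = 0.137.

13.7%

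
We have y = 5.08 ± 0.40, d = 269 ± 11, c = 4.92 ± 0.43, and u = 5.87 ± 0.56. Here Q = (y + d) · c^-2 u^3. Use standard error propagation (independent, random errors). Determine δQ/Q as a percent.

Let w = y + d = 274. δw = √(δy² + δd²) = √(0.160 + 121) = 11.0, so δw/w = 0.0402.
Q is then a monomial in w, c, u:
δQ/Q = √((δw/w)² + (-2·δc/c)² + (3·δu/u)²) = √(0.00161 + 0.0306 + 0.0819) = 0.338

33.8%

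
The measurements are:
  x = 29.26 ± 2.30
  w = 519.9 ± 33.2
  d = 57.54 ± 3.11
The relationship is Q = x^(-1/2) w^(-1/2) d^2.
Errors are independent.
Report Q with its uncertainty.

26.84 ± 3.20

Since Q is a product/quotient, work with relative uncertainties:
  (−½·δx/x)² = (-0.5×0.0786)² = 0.00154;  (−½·δw/w)² = (-0.5×0.0639)² = 0.00102;  (2·δd/d)² = (2×0.0540)² = 0.0117
δQ/Q = √(0.0142) = 0.119
Q = 26.84, so δQ = 0.119 × 26.84 = 3.20.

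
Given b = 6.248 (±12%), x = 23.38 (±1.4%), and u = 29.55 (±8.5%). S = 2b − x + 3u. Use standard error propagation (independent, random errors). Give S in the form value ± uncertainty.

S is a linear combination, so absolute uncertainties add in quadrature:
  (2·δb)² = 2.25;  (δx)² = 0.107;  (3·δu)² = 56.8
δS = √(59.1) = 7.69
S = 77.77.

77.77 ± 7.69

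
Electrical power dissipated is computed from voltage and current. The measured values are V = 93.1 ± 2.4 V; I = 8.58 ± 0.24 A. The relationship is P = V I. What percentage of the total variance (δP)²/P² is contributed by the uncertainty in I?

(δP/P)² = (1·δV/V)² + (1·δI/I)²
  V term: (1×0.0258)² = 0.000665
  I term: (1×0.0280)² = 0.000782
Total = 0.00145. Share from I = 0.000782/0.00145 = 0.541.

54.1%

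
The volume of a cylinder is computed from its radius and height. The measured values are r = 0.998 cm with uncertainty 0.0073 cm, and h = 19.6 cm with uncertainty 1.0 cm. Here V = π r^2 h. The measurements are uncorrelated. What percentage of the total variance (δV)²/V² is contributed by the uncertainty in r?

(δV/V)² = (2·δr/r)² + (1·δh/h)²
  r term: (2×0.00731)² = 0.000214
  h term: (1×0.0510)² = 0.00260
Total = 0.00282. Share from r = 0.000214/0.00282 = 0.0760.

7.60%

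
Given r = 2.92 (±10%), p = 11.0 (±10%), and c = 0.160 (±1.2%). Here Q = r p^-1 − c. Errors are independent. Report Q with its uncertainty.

Let w = r·p^-1 = 0.265. δw/w = √((1·δr/r)² + (-1·δp/p)²) = √(0.0100 + 0.0100) = 0.141, so δw = 0.0375.
Q = w − c: δQ = √(δw² + δc²) = √(0.00141 + 3.69e-06) = 0.0376
Q = 0.105.

0.105 ± 0.0376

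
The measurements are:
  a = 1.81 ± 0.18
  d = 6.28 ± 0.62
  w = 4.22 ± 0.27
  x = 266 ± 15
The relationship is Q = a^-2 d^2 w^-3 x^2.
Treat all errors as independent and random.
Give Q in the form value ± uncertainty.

11300 ± 4060

Each factor contributes (exponent × relative error)² to (δQ/Q)²:
  (-2·δa/a)² = (-2×0.0994)² = 0.0396;  (2·δd/d)² = (2×0.0987)² = 0.0390;  (-3·δw/w)² = (-3×0.0640)² = 0.0368;  (2·δx/x)² = (2×0.0564)² = 0.0127
δQ/Q = √(0.128) = 0.358
Q = 11300, so δQ = 0.358 × 11300 = 4060.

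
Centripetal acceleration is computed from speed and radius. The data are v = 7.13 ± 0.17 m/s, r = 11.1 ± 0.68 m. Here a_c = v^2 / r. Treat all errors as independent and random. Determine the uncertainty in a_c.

0.356 m/s^2

Each factor contributes (exponent × relative error)² to (δa_c/a_c)²:
  (2·δv/v)² = (2×0.0238)² = 0.00227;  (-1·δr/r)² = (-1×0.0613)² = 0.00375
δa_c/a_c = √(0.00603) = 0.0776
a_c = 4.58 m/s^2, so δa_c = 0.0776 × 4.58 = 0.356 m/s^2.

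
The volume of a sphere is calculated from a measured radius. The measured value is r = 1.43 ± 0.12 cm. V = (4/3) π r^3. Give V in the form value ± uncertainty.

12.2 ± 3.08 cm^3

V ∝ r^3, so δV/V = |3| · δr/r = 3 × 0.0839 = 0.252.
V = 12.2 cm^3, so δV = 0.252 × 12.2 = 3.08 cm^3.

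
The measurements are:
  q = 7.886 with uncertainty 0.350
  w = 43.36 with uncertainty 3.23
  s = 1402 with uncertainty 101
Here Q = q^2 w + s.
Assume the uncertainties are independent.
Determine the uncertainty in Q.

Let p = q^2·w = 2697. δp/p = √((2·δq/q)² + (1·δw/w)²) = √(0.00788 + 0.00555) = 0.116, so δp = 312.
Q = p + s: δQ = √(δp² + δs²) = √(97600 + 10200) = 328

328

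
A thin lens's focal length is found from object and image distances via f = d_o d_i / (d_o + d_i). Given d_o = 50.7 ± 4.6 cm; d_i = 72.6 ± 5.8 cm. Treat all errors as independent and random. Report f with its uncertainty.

∂f/∂d_o = (d_i/(d_o+d_i))² = 0.347;  ∂f/∂d_i = (d_o/(d_o+d_i))² = 0.169
δf = √((∂f/∂d_o · δd_o)² + (∂f/∂d_i · δd_i)²) = √(2.54 + 0.962) = 1.87 cm
f = 29.9 cm.

29.9 ± 1.87 cm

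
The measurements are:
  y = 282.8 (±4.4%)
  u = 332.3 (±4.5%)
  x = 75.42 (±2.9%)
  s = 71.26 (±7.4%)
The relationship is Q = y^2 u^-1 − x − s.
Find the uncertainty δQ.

Let p = y^2·u^-1 = 240.7. δp/p = √((2·δy/y)² + (-1·δu/u)²) = √(0.00774 + 0.00202) = 0.0988, so δp = 23.8.
Q = p − x − s: δQ = √(δp² + δx² + δs²) = √(566 + 4.78 + 27.8) = 24.5

24.5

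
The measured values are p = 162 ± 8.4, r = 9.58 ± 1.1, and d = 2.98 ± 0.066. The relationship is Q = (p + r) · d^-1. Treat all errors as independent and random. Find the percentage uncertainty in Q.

Let u = p + r = 172. δu = √(δp² + δr²) = √(70.6 + 1.21) = 8.47, so δu/u = 0.0494.
Q is then a monomial in u, d:
δQ/Q = √((δu/u)² + (-1·δd/d)²) = √(0.00244 + 0.000491) = 0.0541

5.41%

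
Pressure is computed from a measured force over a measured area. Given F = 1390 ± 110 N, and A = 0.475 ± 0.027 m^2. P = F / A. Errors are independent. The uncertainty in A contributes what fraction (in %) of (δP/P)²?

34.0%

(δP/P)² = (1·δF/F)² + (-1·δA/A)²
  F term: (1×0.0791)² = 0.00626
  A term: (-1×0.0568)² = 0.00323
Total = 0.00949. Share from A = 0.00323/0.00949 = 0.340.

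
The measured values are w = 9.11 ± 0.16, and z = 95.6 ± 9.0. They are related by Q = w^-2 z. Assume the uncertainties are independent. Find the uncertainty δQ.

For a monomial Q ∝ w^-2, z, fractional errors add in quadrature:
  (-2·δw/w)² = (-2×0.0176)² = 0.00123;  (1·δz/z)² = (1×0.0941)² = 0.00886
δQ/Q = √(0.0101) = 0.100
Q = 1.15, so δQ = 0.100 × 1.15 = 0.116.

0.116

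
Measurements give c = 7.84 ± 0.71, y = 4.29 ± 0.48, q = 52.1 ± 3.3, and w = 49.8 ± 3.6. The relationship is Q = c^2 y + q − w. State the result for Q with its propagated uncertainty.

Let p = c^2·y = 264. δp/p = √((2·δc/c)² + (1·δy/y)²) = √(0.0328 + 0.0125) = 0.213, so δp = 56.1.
Q = p + q − w: δQ = √(δp² + δq² + δw²) = √(3150 + 10.9 + 13.0) = 56.3
Q = 266.

266 ± 56.3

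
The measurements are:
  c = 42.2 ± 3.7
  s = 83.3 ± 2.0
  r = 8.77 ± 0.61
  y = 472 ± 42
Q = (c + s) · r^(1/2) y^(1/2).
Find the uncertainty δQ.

Let u = c + s = 126. δu = √(δc² + δs²) = √(13.7 + 4.00) = 4.21, so δu/u = 0.0335.
Q is then a monomial in u, r, y:
δQ/Q = √((δu/u)² + (½·δr/r)² + (½·δy/y)²) = √(0.00112 + 0.00121 + 0.00198) = 0.0657
Q = 8070, so δQ = 0.0657 × 8070 = 530.

530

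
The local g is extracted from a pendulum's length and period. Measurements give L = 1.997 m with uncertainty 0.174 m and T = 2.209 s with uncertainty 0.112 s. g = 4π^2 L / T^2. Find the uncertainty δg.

Products/powers → add relative errors in quadrature, weighted by exponent:
  (1·δL/L)² = (1×0.0871)² = 0.00759;  (-2·δT/T)² = (-2×0.0507)² = 0.0103
δg/g = √(0.0179) = 0.134
g = 16.16 m/s^2, so δg = 0.134 × 16.16 = 2.16 m/s^2.

2.16 m/s^2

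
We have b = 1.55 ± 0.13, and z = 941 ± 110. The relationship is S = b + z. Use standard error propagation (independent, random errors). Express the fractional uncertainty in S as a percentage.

11.7%

For a sum/difference, combine absolute errors in quadrature:
  (δb)² = 0.0169;  (δz)² = 12100
δS = √(12100) = 110
S = 943, so δS/S = 110/943 = 0.117.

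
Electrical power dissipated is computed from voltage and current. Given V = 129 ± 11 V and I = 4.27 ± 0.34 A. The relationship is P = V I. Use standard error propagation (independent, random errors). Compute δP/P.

Relative error in a monomial: (δP/P)² = Σ (nᵢ · δxᵢ/xᵢ)².
  (1·δV/V)² = (1×0.0853)² = 0.00727;  (1·δI/I)² = (1×0.0796)² = 0.00634
δP/P = √(0.0136) = 0.117

0.117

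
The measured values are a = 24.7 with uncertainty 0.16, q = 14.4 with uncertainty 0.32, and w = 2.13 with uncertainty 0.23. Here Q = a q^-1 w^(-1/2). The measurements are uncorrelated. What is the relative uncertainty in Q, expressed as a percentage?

Products/powers → add relative errors in quadrature, weighted by exponent:
  (1·δa/a)² = (1×0.00648)² = 4.2e-05;  (-1·δq/q)² = (-1×0.0222)² = 0.000494;  (−½·δw/w)² = (-0.5×0.108)² = 0.00291
δQ/Q = √(0.00345) = 0.0587

5.87%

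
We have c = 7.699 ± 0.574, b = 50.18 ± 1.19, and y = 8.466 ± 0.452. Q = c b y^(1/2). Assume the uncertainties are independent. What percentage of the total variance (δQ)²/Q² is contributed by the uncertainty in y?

(δQ/Q)² = (1·δc/c)² + (1·δb/b)² + (½·δy/y)²
  c term: (1×0.0746)² = 0.00556
  b term: (1×0.0237)² = 0.000562
  y term: (0.5×0.0534)² = 0.000713
Total = 0.00683. Share from y = 0.000713/0.00683 = 0.104.

10.4%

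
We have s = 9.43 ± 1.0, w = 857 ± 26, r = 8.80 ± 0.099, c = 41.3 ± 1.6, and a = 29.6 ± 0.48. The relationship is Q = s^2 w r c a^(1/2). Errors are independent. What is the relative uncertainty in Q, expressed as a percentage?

21.8%

Each factor contributes (exponent × relative error)² to (δQ/Q)²:
  (2·δs/s)² = (2×0.106)² = 0.0450;  (1·δw/w)² = (1×0.0303)² = 0.000920;  (1·δr/r)² = (1×0.0112)² = 0.000127;  (1·δc/c)² = (1×0.0387)² = 0.00150;  (½·δa/a)² = (0.5×0.0162)² = 6.57e-05
δQ/Q = √(0.0476) = 0.218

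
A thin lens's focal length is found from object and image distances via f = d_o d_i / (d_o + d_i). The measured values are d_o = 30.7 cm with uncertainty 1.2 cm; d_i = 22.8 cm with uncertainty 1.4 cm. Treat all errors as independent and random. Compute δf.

∂f/∂d_o = (d_i/(d_o+d_i))² = 0.182;  ∂f/∂d_i = (d_o/(d_o+d_i))² = 0.329
δf = √((∂f/∂d_o · δd_o)² + (∂f/∂d_i · δd_i)²) = √(0.0475 + 0.213) = 0.510 cm

0.510 cm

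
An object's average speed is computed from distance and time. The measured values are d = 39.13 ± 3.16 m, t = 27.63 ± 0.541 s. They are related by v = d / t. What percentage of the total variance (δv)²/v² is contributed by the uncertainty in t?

5.55%

(δv/v)² = (1·δd/d)² + (-1·δt/t)²
  d term: (1×0.0808)² = 0.00652
  t term: (-1×0.0196)² = 0.000383
Total = 0.00690. Share from t = 0.000383/0.00690 = 0.0555.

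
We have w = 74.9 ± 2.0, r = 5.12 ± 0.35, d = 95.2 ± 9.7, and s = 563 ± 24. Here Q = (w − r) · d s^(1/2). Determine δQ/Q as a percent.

10.8%

Let u = w − r = 69.8. δu = √(δw² + δr²) = √(4.00 + 0.122) = 2.03, so δu/u = 0.0291.
Q is then a monomial in u, d, s:
δQ/Q = √((δu/u)² + (1·δd/d)² + (½·δs/s)²) = √(0.000847 + 0.0104 + 0.000454) = 0.108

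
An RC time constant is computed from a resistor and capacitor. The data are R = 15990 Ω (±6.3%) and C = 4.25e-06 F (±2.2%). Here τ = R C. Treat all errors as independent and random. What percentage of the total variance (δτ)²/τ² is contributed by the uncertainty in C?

(δτ/τ)² = (1·δR/R)² + (1·δC/C)²
  R term: (1×0.0630)² = 0.00397
  C term: (1×0.0220)² = 0.000484
Total = 0.00445. Share from C = 0.000484/0.00445 = 0.109.

10.9%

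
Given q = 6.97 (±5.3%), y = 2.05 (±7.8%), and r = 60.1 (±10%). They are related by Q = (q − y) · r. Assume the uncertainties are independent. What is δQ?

Let u = q − y = 4.92. δu = √(δq² + δy²) = √(0.136 + 0.0256) = 0.403, so δu/u = 0.0818.
Q is then a monomial in u, r:
δQ/Q = √((δu/u)² + (1·δr/r)²) = √(0.00669 + 0.0100) = 0.129
Q = 296, so δQ = 0.129 × 296 = 38.2.

38.2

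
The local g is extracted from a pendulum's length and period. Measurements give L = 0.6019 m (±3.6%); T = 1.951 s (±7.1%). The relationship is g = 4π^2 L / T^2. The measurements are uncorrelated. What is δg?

0.915 m/s^2

Products/powers → add relative errors in quadrature, weighted by exponent:
  (1·δL/L)² = (1×0.0360)² = 0.00130;  (-2·δT/T)² = (-2×0.0710)² = 0.0202
δg/g = √(0.0215) = 0.146
g = 6.243 m/s^2, so δg = 0.146 × 6.243 = 0.915 m/s^2.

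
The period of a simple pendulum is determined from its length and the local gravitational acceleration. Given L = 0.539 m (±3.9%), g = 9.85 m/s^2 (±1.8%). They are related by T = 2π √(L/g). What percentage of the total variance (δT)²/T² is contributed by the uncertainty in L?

82.4%

(δT/T)² = (½·δL/L)² + (−½·δg/g)²
  L term: (0.5×0.0390)² = 0.000380
  g term: (-0.5×0.0180)² = 8.1e-05
Total = 0.000461. Share from L = 0.000380/0.000461 = 0.824.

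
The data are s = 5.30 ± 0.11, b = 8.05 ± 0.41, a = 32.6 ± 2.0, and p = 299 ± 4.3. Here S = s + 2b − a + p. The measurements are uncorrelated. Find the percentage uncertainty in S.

Absolute uncertainties add in quadrature for a linear combination:
  (δs)² = 0.0121;  (2·δb)² = 0.672;  (δa)² = 4.00;  (δp)² = 18.5
δS = √(23.2) = 4.81
S = 288, so δS/S = 4.81/288 = 0.0167.

1.67%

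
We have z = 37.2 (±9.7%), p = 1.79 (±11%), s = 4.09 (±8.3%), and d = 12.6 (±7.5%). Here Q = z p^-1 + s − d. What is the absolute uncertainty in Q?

3.21

Let w = z·p^-1 = 20.8. δw/w = √((1·δz/z)² + (-1·δp/p)²) = √(0.00941 + 0.0121) = 0.147, so δw = 3.05.
Q = w + s − d: δQ = √(δw² + δs² + δd²) = √(9.29 + 0.115 + 0.893) = 3.21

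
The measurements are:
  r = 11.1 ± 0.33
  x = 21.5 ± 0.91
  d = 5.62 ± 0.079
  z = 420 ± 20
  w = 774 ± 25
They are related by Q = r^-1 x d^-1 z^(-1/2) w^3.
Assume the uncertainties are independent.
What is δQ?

Products/powers → add relative errors in quadrature, weighted by exponent:
  (-1·δr/r)² = (-1×0.0297)² = 0.000884;  (1·δx/x)² = (1×0.0423)² = 0.00179;  (-1·δd/d)² = (-1×0.0141)² = 0.000198;  (−½·δz/z)² = (-0.5×0.0476)² = 0.000567;  (3·δw/w)² = (3×0.0323)² = 0.00939
δQ/Q = √(0.0128) = 0.113
Q = 7.8e+06, so δQ = 0.113 × 7.8e+06 = 8.83e+05.

8.83e+05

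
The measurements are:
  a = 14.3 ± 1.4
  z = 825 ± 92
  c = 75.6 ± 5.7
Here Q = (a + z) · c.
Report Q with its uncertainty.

Let u = a + z = 839. δu = √(δa² + δz²) = √(1.96 + 8460) = 92.0, so δu/u = 0.110.
Q is then a monomial in u, c:
δQ/Q = √((δu/u)² + (1·δc/c)²) = √(0.0120 + 0.00568) = 0.133
Q = 63500, so δQ = 0.133 × 63500 = 8440.

63500 ± 8440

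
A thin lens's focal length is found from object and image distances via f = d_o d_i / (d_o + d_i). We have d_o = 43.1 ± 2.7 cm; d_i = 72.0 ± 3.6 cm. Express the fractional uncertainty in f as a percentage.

4.34%

∂f/∂d_o = (d_i/(d_o+d_i))² = 0.391;  ∂f/∂d_i = (d_o/(d_o+d_i))² = 0.140
δf = √((∂f/∂d_o · δd_o)² + (∂f/∂d_i · δd_i)²) = √(1.12 + 0.255) = 1.17 cm
f = 27.0 cm, so δf/f = 1.17/27.0 = 0.0434.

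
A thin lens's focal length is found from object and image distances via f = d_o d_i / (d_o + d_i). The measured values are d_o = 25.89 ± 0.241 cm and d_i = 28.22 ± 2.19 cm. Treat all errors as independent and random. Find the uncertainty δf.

∂f/∂d_o = (d_i/(d_o+d_i))² = 0.272;  ∂f/∂d_i = (d_o/(d_o+d_i))² = 0.229
δf = √((∂f/∂d_o · δd_o)² + (∂f/∂d_i · δd_i)²) = √(0.00430 + 0.251) = 0.506 cm

0.506 cm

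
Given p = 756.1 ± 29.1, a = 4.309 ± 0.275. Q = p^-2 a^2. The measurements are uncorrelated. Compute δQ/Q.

Each factor contributes (exponent × relative error)² to (δQ/Q)²:
  (-2·δp/p)² = (-2×0.0385)² = 0.00592;  (2·δa/a)² = (2×0.0638)² = 0.0163
δQ/Q = √(0.0222) = 0.149

0.149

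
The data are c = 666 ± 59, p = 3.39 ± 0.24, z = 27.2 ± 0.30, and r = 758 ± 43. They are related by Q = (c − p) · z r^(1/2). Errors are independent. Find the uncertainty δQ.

Let u = c − p = 663. δu = √(δc² + δp²) = √(3480 + 0.0576) = 59.0, so δu/u = 0.0890.
Q is then a monomial in u, z, r:
δQ/Q = √((δu/u)² + (1·δz/z)² + (½·δr/r)²) = √(0.00793 + 0.000122 + 0.000805) = 0.0941
Q = 4.96e+05, so δQ = 0.0941 × 4.96e+05 = 46700.

46700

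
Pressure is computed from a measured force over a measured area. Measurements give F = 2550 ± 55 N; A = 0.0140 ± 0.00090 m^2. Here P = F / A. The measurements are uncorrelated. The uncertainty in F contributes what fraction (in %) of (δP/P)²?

10.1%

(δP/P)² = (1·δF/F)² + (-1·δA/A)²
  F term: (1×0.0216)² = 0.000465
  A term: (-1×0.0643)² = 0.00413
Total = 0.00460. Share from F = 0.000465/0.00460 = 0.101.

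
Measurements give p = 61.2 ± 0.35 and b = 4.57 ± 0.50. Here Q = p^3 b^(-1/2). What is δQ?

Relative error in a monomial: (δQ/Q)² = Σ (nᵢ · δxᵢ/xᵢ)².
  (3·δp/p)² = (3×0.00572)² = 0.000294;  (−½·δb/b)² = (-0.5×0.109)² = 0.00299
δQ/Q = √(0.00329) = 0.0573
Q = 1.07e+05, so δQ = 0.0573 × 1.07e+05 = 6150.

6150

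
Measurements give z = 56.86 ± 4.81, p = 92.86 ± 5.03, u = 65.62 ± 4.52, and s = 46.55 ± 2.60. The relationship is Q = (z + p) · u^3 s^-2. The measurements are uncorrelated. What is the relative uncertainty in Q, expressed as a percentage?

23.9%

Let w = z + p = 149.7. δw = √(δz² + δp²) = √(23.1 + 25.3) = 6.96, so δw/w = 0.0465.
Q is then a monomial in w, u, s:
δQ/Q = √((δw/w)² + (3·δu/u)² + (-2·δs/s)²) = √(0.00216 + 0.0427 + 0.0125) = 0.239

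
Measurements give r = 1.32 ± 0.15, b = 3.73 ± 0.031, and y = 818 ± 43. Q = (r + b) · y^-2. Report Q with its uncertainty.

(7.55 ± 0.826) × 10^-6

Let u = r + b = 5.05. δu = √(δr² + δb²) = √(0.0225 + 0.000961) = 0.153, so δu/u = 0.0303.
Q is then a monomial in u, y:
δQ/Q = √((δu/u)² + (-2·δy/y)²) = √(0.000920 + 0.0111) = 0.109
Q = 7.55e-06, so δQ = 0.109 × 7.55e-06 = 8.26e-07.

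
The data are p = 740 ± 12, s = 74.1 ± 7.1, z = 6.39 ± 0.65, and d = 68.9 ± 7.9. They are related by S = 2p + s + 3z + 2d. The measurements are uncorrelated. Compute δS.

29.7

Each term contributes (cᵢ δxᵢ)² to (δS)²:
  (2·δp)² = 576;  (δs)² = 50.4;  (3·δz)² = 3.80;  (2·δd)² = 250
δS = √(880) = 29.7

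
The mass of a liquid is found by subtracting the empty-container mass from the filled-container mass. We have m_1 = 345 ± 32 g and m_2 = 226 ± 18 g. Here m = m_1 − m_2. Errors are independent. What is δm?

36.7 g

Absolute uncertainties add in quadrature for a linear combination:
  (δm_1)² = 1020;  (δm_2)² = 324
δm = √(1350) = 36.7 g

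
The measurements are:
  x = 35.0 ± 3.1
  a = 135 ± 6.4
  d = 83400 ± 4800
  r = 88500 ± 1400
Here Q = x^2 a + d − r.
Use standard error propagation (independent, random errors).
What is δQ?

30700

Let p = x^2·a = 1.65e+05. δp/p = √((2·δx/x)² + (1·δa/a)²) = √(0.0314 + 0.00225) = 0.183, so δp = 30300.
Q = p + d − r: δQ = √(δp² + δd² + δr²) = √(9.2e+08 + 2.3e+07 + 1.96e+06) = 30700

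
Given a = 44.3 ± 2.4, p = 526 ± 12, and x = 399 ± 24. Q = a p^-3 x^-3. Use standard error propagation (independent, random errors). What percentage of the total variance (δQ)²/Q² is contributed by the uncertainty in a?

7.30%

(δQ/Q)² = (1·δa/a)² + (-3·δp/p)² + (-3·δx/x)²
  a term: (1×0.0542)² = 0.00294
  p term: (-3×0.0228)² = 0.00468
  x term: (-3×0.0602)² = 0.0326
Total = 0.0402. Share from a = 0.00294/0.0402 = 0.0730.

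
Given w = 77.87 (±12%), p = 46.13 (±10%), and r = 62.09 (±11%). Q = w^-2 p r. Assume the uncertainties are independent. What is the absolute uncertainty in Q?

Relative error in a monomial: (δQ/Q)² = Σ (nᵢ · δxᵢ/xᵢ)².
  (-2·δw/w)² = (-2×0.120)² = 0.0576;  (1·δp/p)² = (1×0.100)² = 0.0100;  (1·δr/r)² = (1×0.110)² = 0.0121
δQ/Q = √(0.0797) = 0.282
Q = 0.4724, so δQ = 0.282 × 0.4724 = 0.133.

0.133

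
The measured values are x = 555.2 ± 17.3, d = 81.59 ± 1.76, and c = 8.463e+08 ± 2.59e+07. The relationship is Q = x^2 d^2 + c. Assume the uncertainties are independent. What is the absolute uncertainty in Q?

1.58e+08

Let p = x^2·d^2 = 2.052e+09. δp/p = √((2·δx/x)² + (2·δd/d)²) = √(0.00388 + 0.00186) = 0.0758, so δp = 1.56e+08.
Q = p + c: δQ = √(δp² + δc²) = √(2.42e+16 + 6.71e+14) = 1.58e+08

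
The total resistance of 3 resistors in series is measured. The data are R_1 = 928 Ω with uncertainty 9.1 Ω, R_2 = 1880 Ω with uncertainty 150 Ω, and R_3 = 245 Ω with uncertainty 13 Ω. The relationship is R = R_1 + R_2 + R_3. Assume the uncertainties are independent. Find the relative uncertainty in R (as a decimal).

Each term contributes (cᵢ δxᵢ)² to (δR)²:
  (δR_1)² = 82.8;  (δR_2)² = 22500;  (δR_3)² = 169
δR = √(22800) = 151 Ω
R = 3050 Ω, so δR/R = 151/3050 = 0.0494.

0.0494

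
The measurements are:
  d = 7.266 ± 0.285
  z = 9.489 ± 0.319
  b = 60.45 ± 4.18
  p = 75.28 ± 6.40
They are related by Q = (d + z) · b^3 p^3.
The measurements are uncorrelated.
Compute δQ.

Let u = d + z = 16.76. δu = √(δd² + δz²) = √(0.0812 + 0.102) = 0.428, so δu/u = 0.0255.
Q is then a monomial in u, b, p:
δQ/Q = √((δu/u)² + (3·δb/b)² + (3·δp/p)²) = √(0.000652 + 0.0430 + 0.0650) = 0.330
Q = 1.579e+12, so δQ = 0.330 × 1.579e+12 = 5.21e+11.

5.21e+11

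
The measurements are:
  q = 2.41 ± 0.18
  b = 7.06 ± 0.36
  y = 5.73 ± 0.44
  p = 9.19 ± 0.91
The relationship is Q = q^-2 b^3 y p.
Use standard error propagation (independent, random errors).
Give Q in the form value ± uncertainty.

3190 ± 791

Since Q is a product/quotient, work with relative uncertainties:
  (-2·δq/q)² = (-2×0.0747)² = 0.0223;  (3·δb/b)² = (3×0.0510)² = 0.0234;  (1·δy/y)² = (1×0.0768)² = 0.00590;  (1·δp/p)² = (1×0.0990)² = 0.00981
δQ/Q = √(0.0614) = 0.248
Q = 3190, so δQ = 0.248 × 3190 = 791.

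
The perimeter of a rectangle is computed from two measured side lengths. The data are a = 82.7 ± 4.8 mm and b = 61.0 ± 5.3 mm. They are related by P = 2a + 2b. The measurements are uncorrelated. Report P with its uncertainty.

287 ± 14.3 mm

P is a linear combination, so absolute uncertainties add in quadrature:
  (2·δa)² = 92.2;  (2·δb)² = 112
δP = √(205) = 14.3 mm
P = 287 mm.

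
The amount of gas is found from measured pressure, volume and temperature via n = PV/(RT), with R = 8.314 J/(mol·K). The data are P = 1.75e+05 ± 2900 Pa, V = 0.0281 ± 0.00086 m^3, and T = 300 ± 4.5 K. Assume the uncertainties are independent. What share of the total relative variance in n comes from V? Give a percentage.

65.2%

(δn/n)² = (1·δP/P)² + (1·δV/V)² + (-1·δT/T)²
  P term: (1×0.0166)² = 0.000275
  V term: (1×0.0306)² = 0.000937
  T term: (-1×0.0150)² = 0.000225
Total = 0.00144. Share from V = 0.000937/0.00144 = 0.652.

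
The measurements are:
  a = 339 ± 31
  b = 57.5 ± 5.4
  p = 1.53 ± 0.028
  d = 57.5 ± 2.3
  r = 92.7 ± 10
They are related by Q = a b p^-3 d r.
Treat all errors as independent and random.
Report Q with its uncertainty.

Products/powers → add relative errors in quadrature, weighted by exponent:
  (1·δa/a)² = (1×0.0914)² = 0.00836;  (1·δb/b)² = (1×0.0939)² = 0.00882;  (-3·δp/p)² = (-3×0.0183)² = 0.00301;  (1·δd/d)² = (1×0.0400)² = 0.00160;  (1·δr/r)² = (1×0.108)² = 0.0116
δQ/Q = √(0.0334) = 0.183
Q = 2.9e+07, so δQ = 0.183 × 2.9e+07 = 5.3e+06.

(2.90 ± 0.530) × 10^7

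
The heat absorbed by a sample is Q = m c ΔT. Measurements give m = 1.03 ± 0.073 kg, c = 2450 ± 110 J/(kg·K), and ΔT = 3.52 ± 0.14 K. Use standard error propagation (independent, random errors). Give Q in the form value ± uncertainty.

8880 ± 825 J

Since Q is a product/quotient, work with relative uncertainties:
  (1·δm/m)² = (1×0.0709)² = 0.00502;  (1·δc/c)² = (1×0.0449)² = 0.00202;  (1·δΔT/ΔT)² = (1×0.0398)² = 0.00158
δQ/Q = √(0.00862) = 0.0928
Q = 8880 J, so δQ = 0.0928 × 8880 = 825 J.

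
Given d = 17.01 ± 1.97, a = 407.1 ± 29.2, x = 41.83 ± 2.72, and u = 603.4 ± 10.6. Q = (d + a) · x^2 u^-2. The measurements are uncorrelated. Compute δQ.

0.308

Let w = d + a = 424.1. δw = √(δd² + δa²) = √(3.88 + 853) = 29.3, so δw/w = 0.0690.
Q is then a monomial in w, x, u:
δQ/Q = √((δw/w)² + (2·δx/x)² + (-2·δu/u)²) = √(0.00476 + 0.0169 + 0.00123) = 0.151
Q = 2.038, so δQ = 0.151 × 2.038 = 0.308.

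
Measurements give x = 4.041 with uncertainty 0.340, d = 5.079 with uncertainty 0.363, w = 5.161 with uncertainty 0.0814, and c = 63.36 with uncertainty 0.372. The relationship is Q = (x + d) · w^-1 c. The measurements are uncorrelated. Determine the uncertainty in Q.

Let u = x + d = 9.120. δu = √(δx² + δd²) = √(0.116 + 0.132) = 0.497, so δu/u = 0.0545.
Q is then a monomial in u, w, c:
δQ/Q = √((δu/u)² + (-1·δw/w)² + (1·δc/c)²) = √(0.00297 + 0.000249 + 3.45e-05) = 0.0571
Q = 112.0, so δQ = 0.0571 × 112.0 = 6.39.

6.39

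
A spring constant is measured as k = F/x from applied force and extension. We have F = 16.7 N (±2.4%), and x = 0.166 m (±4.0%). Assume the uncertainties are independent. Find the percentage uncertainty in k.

4.66%

k is a product of powers, so relative uncertainties combine in quadrature:
  (1·δF/F)² = (1×0.0240)² = 0.000576;  (-1·δx/x)² = (-1×0.0400)² = 0.00160
δk/k = √(0.00218) = 0.0466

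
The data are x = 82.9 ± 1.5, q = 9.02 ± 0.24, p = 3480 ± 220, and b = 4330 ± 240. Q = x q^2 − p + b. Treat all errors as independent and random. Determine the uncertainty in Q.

Let w = x·q^2 = 6740. δw/w = √((1·δx/x)² + (2·δq/q)²) = √(0.000327 + 0.00283) = 0.0562, so δw = 379.
Q = w − p + b: δQ = √(δw² + δp² + δb²) = √(1.44e+05 + 48400 + 57600) = 500

500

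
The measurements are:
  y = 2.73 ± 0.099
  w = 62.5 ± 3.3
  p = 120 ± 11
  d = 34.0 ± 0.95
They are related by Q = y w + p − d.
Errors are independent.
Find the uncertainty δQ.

Let h = y·w = 171. δh/h = √((1·δy/y)² + (1·δw/w)²) = √(0.00132 + 0.00279) = 0.0641, so δh = 10.9.
Q = h + p − d: δQ = √(δh² + δp² + δd²) = √(119 + 121 + 0.902) = 15.5

15.5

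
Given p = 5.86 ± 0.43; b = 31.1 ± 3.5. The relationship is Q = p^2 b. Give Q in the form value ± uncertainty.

1070 ± 198

Relative error in a monomial: (δQ/Q)² = Σ (nᵢ · δxᵢ/xᵢ)².
  (2·δp/p)² = (2×0.0734)² = 0.0215;  (1·δb/b)² = (1×0.113)² = 0.0127
δQ/Q = √(0.0342) = 0.185
Q = 1070, so δQ = 0.185 × 1070 = 198.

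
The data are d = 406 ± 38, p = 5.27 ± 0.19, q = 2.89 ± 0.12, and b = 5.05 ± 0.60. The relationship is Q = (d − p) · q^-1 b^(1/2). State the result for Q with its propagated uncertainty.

312 ± 37.2

Let u = d − p = 401. δu = √(δd² + δp²) = √(1440 + 0.0361) = 38.0, so δu/u = 0.0948.
Q is then a monomial in u, q, b:
δQ/Q = √((δu/u)² + (-1·δq/q)² + (½·δb/b)²) = √(0.00899 + 0.00172 + 0.00353) = 0.119
Q = 312, so δQ = 0.119 × 312 = 37.2.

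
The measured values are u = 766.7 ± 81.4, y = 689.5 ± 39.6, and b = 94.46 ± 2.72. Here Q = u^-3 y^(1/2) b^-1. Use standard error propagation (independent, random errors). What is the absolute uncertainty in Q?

1.98e-10

Relative error in a monomial: (δQ/Q)² = Σ (nᵢ · δxᵢ/xᵢ)².
  (-3·δu/u)² = (-3×0.106)² = 0.101;  (½·δy/y)² = (0.5×0.0574)² = 0.000825;  (-1·δb/b)² = (-1×0.0288)² = 0.000829
δQ/Q = √(0.103) = 0.321
Q = 6.168e-10, so δQ = 0.321 × 6.168e-10 = 1.98e-10.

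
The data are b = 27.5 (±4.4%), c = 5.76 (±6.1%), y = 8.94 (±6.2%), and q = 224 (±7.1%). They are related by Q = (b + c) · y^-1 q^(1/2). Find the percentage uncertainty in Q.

8.09%

Let u = b + c = 33.3. δu = √(δb² + δc²) = √(1.46 + 0.123) = 1.26, so δu/u = 0.0379.
Q is then a monomial in u, y, q:
δQ/Q = √((δu/u)² + (-1·δy/y)² + (½·δq/q)²) = √(0.00144 + 0.00384 + 0.00126) = 0.0809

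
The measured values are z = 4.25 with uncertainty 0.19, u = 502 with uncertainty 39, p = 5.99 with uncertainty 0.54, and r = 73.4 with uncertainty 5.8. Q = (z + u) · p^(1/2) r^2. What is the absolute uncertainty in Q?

Let w = z + u = 506. δw = √(δz² + δu²) = √(0.0361 + 1520) = 39.0, so δw/w = 0.0770.
Q is then a monomial in w, p, r:
δQ/Q = √((δw/w)² + (½·δp/p)² + (2·δr/r)²) = √(0.00593 + 0.00203 + 0.0250) = 0.182
Q = 6.68e+06, so δQ = 0.182 × 6.68e+06 = 1.21e+06.

1.21e+06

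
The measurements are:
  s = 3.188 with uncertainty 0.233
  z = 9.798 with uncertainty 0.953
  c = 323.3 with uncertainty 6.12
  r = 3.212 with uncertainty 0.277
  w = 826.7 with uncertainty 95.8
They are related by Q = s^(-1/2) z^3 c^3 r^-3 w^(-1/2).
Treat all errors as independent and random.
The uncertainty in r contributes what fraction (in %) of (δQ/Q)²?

(δQ/Q)² = (−½·δs/s)² + (3·δz/z)² + (3·δc/c)² + (-3·δr/r)² + (−½·δw/w)²
  s term: (-0.5×0.0731)² = 0.00134
  z term: (3×0.0973)² = 0.0851
  c term: (3×0.0189)² = 0.00323
  r term: (-3×0.0862)² = 0.0669
  w term: (-0.5×0.116)² = 0.00336
Total = 0.160. Share from r = 0.0669/0.160 = 0.418.

41.8%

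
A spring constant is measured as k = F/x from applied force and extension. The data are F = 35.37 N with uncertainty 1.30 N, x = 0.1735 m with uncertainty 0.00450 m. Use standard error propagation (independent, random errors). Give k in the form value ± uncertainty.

Relative error in a monomial: (δk/k)² = Σ (nᵢ · δxᵢ/xᵢ)².
  (1·δF/F)² = (1×0.0368)² = 0.00135;  (-1·δx/x)² = (-1×0.0259)² = 0.000673
δk/k = √(0.00202) = 0.0450
k = 203.9 N/m, so δk = 0.0450 × 203.9 = 9.17 N/m.

203.9 ± 9.17 N/m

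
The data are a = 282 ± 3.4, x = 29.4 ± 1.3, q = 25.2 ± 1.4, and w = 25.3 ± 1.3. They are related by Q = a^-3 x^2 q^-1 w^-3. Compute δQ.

Since Q is a product/quotient, work with relative uncertainties:
  (-3·δa/a)² = (-3×0.0121)² = 0.00131;  (2·δx/x)² = (2×0.0442)² = 0.00782;  (-1·δq/q)² = (-1×0.0556)² = 0.00309;  (-3·δw/w)² = (-3×0.0514)² = 0.0238
δQ/Q = √(0.0360) = 0.190
Q = 9.44e-11, so δQ = 0.190 × 9.44e-11 = 1.79e-11.

1.79e-11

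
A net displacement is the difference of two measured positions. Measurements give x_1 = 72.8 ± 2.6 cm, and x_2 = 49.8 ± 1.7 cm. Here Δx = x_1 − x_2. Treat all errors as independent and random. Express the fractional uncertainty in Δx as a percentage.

13.5%

Δx is a linear combination, so absolute uncertainties add in quadrature:
  (δx_1)² = 6.76;  (δx_2)² = 2.89
δΔx = √(9.65) = 3.11 cm
Δx = 23.0 cm, so δΔx/Δx = 3.11/23.0 = 0.135.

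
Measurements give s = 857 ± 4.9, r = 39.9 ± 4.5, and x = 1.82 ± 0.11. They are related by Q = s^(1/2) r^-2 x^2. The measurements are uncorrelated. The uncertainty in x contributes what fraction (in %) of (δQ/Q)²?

(δQ/Q)² = (½·δs/s)² + (-2·δr/r)² + (2·δx/x)²
  s term: (0.5×0.00572)² = 8.17e-06
  r term: (-2×0.113)² = 0.0509
  x term: (2×0.0604)² = 0.0146
Total = 0.0655. Share from x = 0.0146/0.0655 = 0.223.

22.3%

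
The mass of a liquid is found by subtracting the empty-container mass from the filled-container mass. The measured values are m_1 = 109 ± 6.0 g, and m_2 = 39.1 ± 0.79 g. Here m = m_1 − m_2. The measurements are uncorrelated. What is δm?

6.05 g

Absolute uncertainties add in quadrature for a linear combination:
  (δm_1)² = 36.0;  (δm_2)² = 0.624
δm = √(36.6) = 6.05 g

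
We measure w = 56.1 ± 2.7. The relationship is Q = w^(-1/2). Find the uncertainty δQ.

Q ∝ w^(-1/2), so δQ/Q = |−½| · δw/w = 0.5 × 0.0481 = 0.0241.
Q = 0.134, so δQ = 0.0241 × 0.134 = 0.00321.

0.00321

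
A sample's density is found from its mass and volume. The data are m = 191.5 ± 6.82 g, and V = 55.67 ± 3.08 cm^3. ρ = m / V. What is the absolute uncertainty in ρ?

0.226 g/cm^3

Products/powers → add relative errors in quadrature, weighted by exponent:
  (1·δm/m)² = (1×0.0356)² = 0.00127;  (-1·δV/V)² = (-1×0.0553)² = 0.00306
δρ/ρ = √(0.00433) = 0.0658
ρ = 3.440 g/cm^3, so δρ = 0.0658 × 3.440 = 0.226 g/cm^3.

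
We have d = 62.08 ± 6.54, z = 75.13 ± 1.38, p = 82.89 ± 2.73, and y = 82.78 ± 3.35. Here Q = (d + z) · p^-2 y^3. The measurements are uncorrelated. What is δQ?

Let u = d + z = 137.2. δu = √(δd² + δz²) = √(42.8 + 1.90) = 6.68, so δu/u = 0.0487.
Q is then a monomial in u, p, y:
δQ/Q = √((δu/u)² + (-2·δp/p)² + (3·δy/y)²) = √(0.00237 + 0.00434 + 0.0147) = 0.146
Q = 11330, so δQ = 0.146 × 11330 = 1660.

1660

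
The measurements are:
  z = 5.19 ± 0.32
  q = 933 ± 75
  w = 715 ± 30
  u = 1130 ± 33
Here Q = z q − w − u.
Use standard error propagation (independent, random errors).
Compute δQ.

493

Let p = z·q = 4840. δp/p = √((1·δz/z)² + (1·δq/q)²) = √(0.00380 + 0.00646) = 0.101, so δp = 491.
Q = p − w − u: δQ = √(δp² + δw² + δu²) = √(2.41e+05 + 900 + 1090) = 493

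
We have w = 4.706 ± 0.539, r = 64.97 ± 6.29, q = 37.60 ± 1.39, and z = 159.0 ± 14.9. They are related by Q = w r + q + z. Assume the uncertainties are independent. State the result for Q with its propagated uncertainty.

Let p = w·r = 305.7. δp/p = √((1·δw/w)² + (1·δr/r)²) = √(0.0131 + 0.00937) = 0.150, so δp = 45.9.
Q = p + q + z: δQ = √(δp² + δq² + δz²) = √(2100 + 1.93 + 222) = 48.2
Q = 502.3.

502.3 ± 48.2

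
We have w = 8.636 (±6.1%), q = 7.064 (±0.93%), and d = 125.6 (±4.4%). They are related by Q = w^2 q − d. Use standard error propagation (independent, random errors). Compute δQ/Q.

0.161

Let p = w^2·q = 526.8. δp/p = √((2·δw/w)² + (1·δq/q)²) = √(0.0149 + 8.65e-05) = 0.122, so δp = 64.5.
Q = p − d: δQ = √(δp² + δd²) = √(4160 + 30.5) = 64.7
Q = 401.2, so δQ/Q = 64.7/401.2 = 0.161.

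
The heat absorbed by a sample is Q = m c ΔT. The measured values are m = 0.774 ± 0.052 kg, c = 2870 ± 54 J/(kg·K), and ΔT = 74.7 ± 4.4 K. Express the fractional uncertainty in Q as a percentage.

Products/powers → add relative errors in quadrature, weighted by exponent:
  (1·δm/m)² = (1×0.0672)² = 0.00451;  (1·δc/c)² = (1×0.0188)² = 0.000354;  (1·δΔT/ΔT)² = (1×0.0589)² = 0.00347
δQ/Q = √(0.00834) = 0.0913

9.13%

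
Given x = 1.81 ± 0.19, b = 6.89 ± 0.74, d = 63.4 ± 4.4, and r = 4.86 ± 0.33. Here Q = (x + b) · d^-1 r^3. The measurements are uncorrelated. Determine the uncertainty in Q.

Let u = x + b = 8.70. δu = √(δx² + δb²) = √(0.0361 + 0.548) = 0.764, so δu/u = 0.0878.
Q is then a monomial in u, d, r:
δQ/Q = √((δu/u)² + (-1·δd/d)² + (3·δr/r)²) = √(0.00771 + 0.00482 + 0.0415) = 0.232
Q = 15.8, so δQ = 0.232 × 15.8 = 3.66.

3.66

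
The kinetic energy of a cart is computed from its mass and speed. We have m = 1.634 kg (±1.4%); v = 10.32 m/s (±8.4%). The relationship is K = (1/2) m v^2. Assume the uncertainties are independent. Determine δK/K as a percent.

16.9%

Relative error in a monomial: (δK/K)² = Σ (nᵢ · δxᵢ/xᵢ)².
  (1·δm/m)² = (1×0.0140)² = 0.000196;  (2·δv/v)² = (2×0.0840)² = 0.0282
δK/K = √(0.0284) = 0.169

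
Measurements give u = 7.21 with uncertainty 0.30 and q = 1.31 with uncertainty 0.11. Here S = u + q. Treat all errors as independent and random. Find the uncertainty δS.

S is a linear combination, so absolute uncertainties add in quadrature:
  (δu)² = 0.0900;  (δq)² = 0.0121
δS = √(0.102) = 0.320

0.320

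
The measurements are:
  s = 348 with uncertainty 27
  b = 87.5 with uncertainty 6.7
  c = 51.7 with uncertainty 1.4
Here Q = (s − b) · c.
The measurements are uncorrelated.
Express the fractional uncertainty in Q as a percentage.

Let u = s − b = 260. δu = √(δs² + δb²) = √(729 + 44.9) = 27.8, so δu/u = 0.107.
Q is then a monomial in u, c:
δQ/Q = √((δu/u)² + (1·δc/c)²) = √(0.0114 + 0.000733) = 0.110

11.0%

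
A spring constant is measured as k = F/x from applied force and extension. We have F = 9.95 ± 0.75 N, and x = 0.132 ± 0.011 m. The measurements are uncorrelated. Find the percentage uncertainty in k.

11.2%

For a monomial k ∝ F, x^-1, fractional errors add in quadrature:
  (1·δF/F)² = (1×0.0754)² = 0.00568;  (-1·δx/x)² = (-1×0.0833)² = 0.00694
δk/k = √(0.0126) = 0.112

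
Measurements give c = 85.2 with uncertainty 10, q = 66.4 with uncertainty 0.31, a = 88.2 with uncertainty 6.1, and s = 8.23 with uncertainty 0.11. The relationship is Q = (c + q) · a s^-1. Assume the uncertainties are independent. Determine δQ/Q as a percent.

Let u = c + q = 152. δu = √(δc² + δq²) = √(100 + 0.0961) = 10.0, so δu/u = 0.0660.
Q is then a monomial in u, a, s:
δQ/Q = √((δu/u)² + (1·δa/a)² + (-1·δs/s)²) = √(0.00436 + 0.00478 + 0.000179) = 0.0965

9.65%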